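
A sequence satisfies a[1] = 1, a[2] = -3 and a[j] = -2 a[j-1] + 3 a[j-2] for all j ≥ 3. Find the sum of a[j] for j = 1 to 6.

a[3] = -2(-3) + 3(1) = 9
a[4] = -2(9) + 3(-3) = -27
a[5] = -2(-27) + 3(9) = 81
a[6] = -2(81) + 3(-27) = -243
Sum = 1 + (-3) + 9 + (-27) + 81 + (-243) = -182

-182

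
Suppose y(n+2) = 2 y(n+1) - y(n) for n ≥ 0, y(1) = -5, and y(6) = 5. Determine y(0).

Let y(0) = w.
y(2) = -10 - w
y(3) = -15 - 2w
y(4) = -20 - 3w
y(5) = -25 - 4w
y(6) = -30 - 5w
So -30 - 5w = 5, giving w = -7.

-7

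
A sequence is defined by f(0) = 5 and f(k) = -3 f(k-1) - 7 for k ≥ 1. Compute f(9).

-132862

f(1) = -3·5 - 7 = -22
f(2) = -3·(-22) - 7 = 59
f(3) = -3·59 - 7 = -184
f(4) = -3·(-184) - 7 = 545
f(5) = -3·545 - 7 = -1642
f(6) = -3·(-1642) - 7 = 4919
f(7) = -3·4919 - 7 = -14764
f(8) = -3·(-14764) - 7 = 44285
f(9) = -3·44285 - 7 = -132862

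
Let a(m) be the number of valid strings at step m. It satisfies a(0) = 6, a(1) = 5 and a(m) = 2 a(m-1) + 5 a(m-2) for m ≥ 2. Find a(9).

a(2) = 2*5 + 5*6 = 40
a(3) = 2*40 + 5*5 = 105
a(4) = 2*105 + 5*40 = 410
a(5) = 2*410 + 5*105 = 1345
a(6) = 2*1345 + 5*410 = 4740
a(7) = 2*4740 + 5*1345 = 16205
a(8) = 2*16205 + 5*4740 = 56110
a(9) = 2*56110 + 5*16205 = 193245

193245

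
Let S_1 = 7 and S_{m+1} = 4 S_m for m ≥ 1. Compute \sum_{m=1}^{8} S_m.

152915

S_2 = 4·7 = 28
S_3 = 4·28 = 112
S_4 = 4·112 = 448
S_5 = 4·448 = 1792
S_6 = 4·1792 = 7168
S_7 = 4·7168 = 28672
S_8 = 4·28672 = 114688
Sum = 7 + 28 + 112 + 448 + 1792 + 7168 + 28672 + 114688 = 152915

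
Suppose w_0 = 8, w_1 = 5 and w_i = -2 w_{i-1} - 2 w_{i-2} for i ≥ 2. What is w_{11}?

w_2 = -2(5) - 2(8) = -26
w_3 = -2(-26) - 2(5) = 42
w_4 = -2(42) - 2(-26) = -32
w_5 = -2(-32) - 2(42) = -20
w_6 = -2(-20) - 2(-32) = 104
w_7 = -2(104) - 2(-20) = -168
w_8 = -2(-168) - 2(104) = 128
w_9 = -2(128) - 2(-168) = 80
w_{10} = -2(80) - 2(128) = -416
w_{11} = -2(-416) - 2(80) = 672

672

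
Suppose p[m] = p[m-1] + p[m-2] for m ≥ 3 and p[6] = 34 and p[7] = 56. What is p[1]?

8

Rearranging, p[m-2] = p[m] - p[m-1].
p[5] = 56 - 34 = 22
p[4] = 34 - 22 = 12
p[3] = 22 - 12 = 10
p[2] = 12 - 10 = 2
p[1] = 10 - 2 = 8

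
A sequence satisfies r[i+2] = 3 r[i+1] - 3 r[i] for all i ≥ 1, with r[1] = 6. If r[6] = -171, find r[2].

-1

Let r[2] = z.
r[3] = -18 + 3z
r[4] = -54 + 6z
r[5] = -108 + 9z
r[6] = -162 + 9z
So -162 + 9z = -171, giving z = -1.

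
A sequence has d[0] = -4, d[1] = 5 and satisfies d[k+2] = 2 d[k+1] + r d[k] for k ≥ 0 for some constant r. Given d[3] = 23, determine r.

-1

d[2] = 10 - 4r
d[3] = 20 - 3r
So 20 - 3r = 23, giving r = -1.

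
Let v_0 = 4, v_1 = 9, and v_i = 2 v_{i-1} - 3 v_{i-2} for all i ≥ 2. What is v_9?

v_2 = 2*9 - 3*4 = 6
v_3 = 2*6 - 3*9 = -15
v_4 = 2*(-15) - 3*6 = -48
v_5 = 2*(-48) - 3*(-15) = -51
v_6 = 2*(-51) - 3*(-48) = 42
v_7 = 2*42 - 3*(-51) = 237
v_8 = 2*237 - 3*42 = 348
v_9 = 2*348 - 3*237 = -15

-15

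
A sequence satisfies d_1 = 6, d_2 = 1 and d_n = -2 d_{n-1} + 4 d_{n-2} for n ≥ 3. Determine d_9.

17280

d_3 = -2·1 + 4·6 = 22
d_4 = -2·22 + 4·1 = -40
d_5 = -2·(-40) + 4·22 = 168
d_6 = -2·168 + 4·(-40) = -496
d_7 = -2·(-496) + 4·168 = 1664
d_8 = -2·1664 + 4·(-496) = -5312
d_9 = -2·(-5312) + 4·1664 = 17280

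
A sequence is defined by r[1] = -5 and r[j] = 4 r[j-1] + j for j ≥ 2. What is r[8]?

r[2] = 4·(-5) + 2 = -18
r[3] = 4·(-18) + 3 = -69
r[4] = 4·(-69) + 4 = -272
r[5] = 4·(-272) + 5 = -1083
r[6] = 4·(-1083) + 6 = -4326
r[7] = 4·(-4326) + 7 = -17297
r[8] = 4·(-17297) + 8 = -69180

-69180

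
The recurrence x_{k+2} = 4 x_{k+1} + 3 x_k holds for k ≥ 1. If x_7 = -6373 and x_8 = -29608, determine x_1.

1

Rearranging, x_{k-2} = (x_k - 4 x_{k-1}) / 3.
x_6 = (-29608 - 4*(-6373)) / 3 = -4116/3 = -1372
x_5 = (-6373 - 4*(-1372)) / 3 = -885/3 = -295
x_4 = (-1372 - 4*(-295)) / 3 = -192/3 = -64
x_3 = (-295 - 4*(-64)) / 3 = -39/3 = -13
x_2 = (-64 - 4*(-13)) / 3 = -12/3 = -4
x_1 = (-13 - 4*(-4)) / 3 = 3/3 = 1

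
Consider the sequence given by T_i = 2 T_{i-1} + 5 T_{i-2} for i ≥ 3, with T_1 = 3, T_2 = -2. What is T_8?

2752

T_3 = 2·(-2) + 5·3 = 11
T_4 = 2·11 + 5·(-2) = 12
T_5 = 2·12 + 5·11 = 79
T_6 = 2·79 + 5·12 = 218
T_7 = 2·218 + 5·79 = 831
T_8 = 2·831 + 5·218 = 2752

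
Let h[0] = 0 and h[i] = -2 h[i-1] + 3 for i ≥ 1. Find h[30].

-1073741823

The fixed point is 3/(1 + 2) = 1, so h[i] - 1 = -2(h[i-1] - 1).
Hence h[i] = -1·(-2)^i + 1.
h[30] = -1·(-2)^{30} + 1 = -1·1073741824 + 1 = -1073741823.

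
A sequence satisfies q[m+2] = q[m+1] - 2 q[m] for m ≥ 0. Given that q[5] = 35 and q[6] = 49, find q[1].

7

Rearranging, q[m-2] = (q[m] - q[m-1]) / -2.
q[4] = (49 - 35) / -2 = 14/-2 = -7
q[3] = (35 - (-7)) / -2 = 42/-2 = -21
q[2] = (-7 - (-21)) / -2 = 14/-2 = -7
q[1] = (-21 - (-7)) / -2 = -14/-2 = 7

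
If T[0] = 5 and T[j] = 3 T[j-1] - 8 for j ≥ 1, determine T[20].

The fixed point is -8/(1 - 3) = 4, so T[j] - 4 = 3(T[j-1] - 4).
Hence T[j] = 1·3^j + 4.
T[20] = 1·3^{20} + 4 = 1·3486784401 + 4 = 3486784405.

3486784405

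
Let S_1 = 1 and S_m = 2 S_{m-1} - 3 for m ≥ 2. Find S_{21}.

The fixed point is -3/(1 - 2) = 3, so S_m - 3 = 2(S_{m-1} - 3).
Hence S_m = -2·2^{m-1} + 3.
S_{21} = -2·2^{20} + 3 = -2·1048576 + 3 = -2097149.

-2097149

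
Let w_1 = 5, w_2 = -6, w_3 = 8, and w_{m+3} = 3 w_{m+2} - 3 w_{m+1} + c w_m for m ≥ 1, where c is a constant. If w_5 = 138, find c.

w_4 = 42 + 5c
w_5 = 102 + 9c
So 102 + 9c = 138, giving c = 4.

4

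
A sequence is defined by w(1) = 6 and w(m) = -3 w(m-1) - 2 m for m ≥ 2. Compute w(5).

554

w(2) = -3(6) - 4 = -22
w(3) = -3(-22) - 6 = 60
w(4) = -3(60) - 8 = -188
w(5) = -3(-188) - 10 = 554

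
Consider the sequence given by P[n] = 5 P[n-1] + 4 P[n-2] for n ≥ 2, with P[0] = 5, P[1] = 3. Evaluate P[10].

36896195

P[2] = 5·3 + 4·5 = 35
P[3] = 5·35 + 4·3 = 187
P[4] = 5·187 + 4·35 = 1075
P[5] = 5·1075 + 4·187 = 6123
P[6] = 5·6123 + 4·1075 = 34915
P[7] = 5·34915 + 4·6123 = 199067
P[8] = 5·199067 + 4·34915 = 1134995
P[9] = 5·1134995 + 4·199067 = 6471243
P[10] = 5·6471243 + 4·1134995 = 36896195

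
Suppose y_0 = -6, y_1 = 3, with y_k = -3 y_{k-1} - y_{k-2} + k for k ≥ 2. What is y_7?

y_2 = -3*3 - (-6) + 2 = -1
y_3 = -3*(-1) - 3 + 3 = 3
y_4 = -3*3 - (-1) + 4 = -4
y_5 = -3*(-4) - 3 + 5 = 14
y_6 = -3*14 - (-4) + 6 = -32
y_7 = -3*(-32) - 14 + 7 = 89

89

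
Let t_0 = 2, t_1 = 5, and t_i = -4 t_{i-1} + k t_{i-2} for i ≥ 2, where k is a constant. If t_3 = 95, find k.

t_2 = -20 + 2k
t_3 = 80 - 3k
So 80 - 3k = 95, giving k = -5.

-5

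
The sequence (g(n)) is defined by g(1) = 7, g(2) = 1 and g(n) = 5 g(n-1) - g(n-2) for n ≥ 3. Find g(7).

-1217

g(3) = 5(1) - 7 = -2
g(4) = 5(-2) - 1 = -11
g(5) = 5(-11) - (-2) = -53
g(6) = 5(-53) - (-11) = -254
g(7) = 5(-254) - (-53) = -1217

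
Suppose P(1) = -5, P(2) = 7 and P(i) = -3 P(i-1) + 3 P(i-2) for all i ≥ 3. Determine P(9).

P(3) = -3·7 + 3·(-5) = -36
P(4) = -3·(-36) + 3·7 = 129
P(5) = -3·129 + 3·(-36) = -495
P(6) = -3·(-495) + 3·129 = 1872
P(7) = -3·1872 + 3·(-495) = -7101
P(8) = -3·(-7101) + 3·1872 = 26919
P(9) = -3·26919 + 3·(-7101) = -102060

-102060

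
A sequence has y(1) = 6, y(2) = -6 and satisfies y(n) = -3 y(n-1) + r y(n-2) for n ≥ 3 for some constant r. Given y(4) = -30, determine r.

y(3) = 18 + 6r
y(4) = -54 - 24r
So -54 - 24r = -30, giving r = -1.

-1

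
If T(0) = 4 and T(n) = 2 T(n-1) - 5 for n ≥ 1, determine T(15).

-32763

The fixed point is -5/(1 - 2) = 5, so T(n) - 5 = 2(T(n-1) - 5).
Hence T(n) = -1·2^n + 5.
T(15) = -1·2^{15} + 5 = -1·32768 + 5 = -32763.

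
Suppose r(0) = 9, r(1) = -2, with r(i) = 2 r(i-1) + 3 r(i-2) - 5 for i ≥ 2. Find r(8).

7389

r(2) = 2·(-2) + 3·9 - 5 = 18
r(3) = 2·18 + 3·(-2) - 5 = 25
r(4) = 2·25 + 3·18 - 5 = 99
r(5) = 2·99 + 3·25 - 5 = 268
r(6) = 2·268 + 3·99 - 5 = 828
r(7) = 2·828 + 3·268 - 5 = 2455
r(8) = 2·2455 + 3·828 - 5 = 7389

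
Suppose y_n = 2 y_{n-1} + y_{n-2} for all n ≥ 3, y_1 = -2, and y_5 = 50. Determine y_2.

5

Let y_2 = z.
y_3 = -2 + 2z
y_4 = -4 + 5z
y_5 = -10 + 12z
So -10 + 12z = 50, giving z = 5.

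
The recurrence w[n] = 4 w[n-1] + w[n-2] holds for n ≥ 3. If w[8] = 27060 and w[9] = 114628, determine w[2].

Rearranging, w[n-2] = w[n] - 4 w[n-1].
w[7] = 114628 - 4(27060) = 6388
w[6] = 27060 - 4(6388) = 1508
w[5] = 6388 - 4(1508) = 356
w[4] = 1508 - 4(356) = 84
w[3] = 356 - 4(84) = 20
w[2] = 84 - 4(20) = 4

4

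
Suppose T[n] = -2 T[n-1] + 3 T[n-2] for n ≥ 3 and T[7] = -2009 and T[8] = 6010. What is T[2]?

Rearranging, T[n-2] = (T[n] + 2 T[n-1]) / 3.
T[6] = (6010 + 2*(-2009)) / 3 = 1992/3 = 664
T[5] = (-2009 + 2*664) / 3 = -681/3 = -227
T[4] = (664 + 2*(-227)) / 3 = 210/3 = 70
T[3] = (-227 + 2*70) / 3 = -87/3 = -29
T[2] = (70 + 2*(-29)) / 3 = 12/3 = 4

4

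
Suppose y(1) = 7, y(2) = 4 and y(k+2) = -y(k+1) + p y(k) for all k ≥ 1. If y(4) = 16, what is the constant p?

y(3) = -4 + 7p
y(4) = 4 - 3p
So 4 - 3p = 16, giving p = -4.

-4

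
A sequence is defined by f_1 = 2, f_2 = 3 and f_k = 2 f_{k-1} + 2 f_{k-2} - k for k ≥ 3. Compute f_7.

291

f_3 = 2(3) + 2(2) - 3 = 7
f_4 = 2(7) + 2(3) - 4 = 16
f_5 = 2(16) + 2(7) - 5 = 41
f_6 = 2(41) + 2(16) - 6 = 108
f_7 = 2(108) + 2(41) - 7 = 291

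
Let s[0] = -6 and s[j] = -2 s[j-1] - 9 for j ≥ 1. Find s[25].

100663293

The fixed point is -9/(1 + 2) = -3, so s[j] + 3 = -2(s[j-1] + 3).
Hence s[j] = -3·(-2)^j - 3.
s[25] = -3·(-2)^{25} - 3 = -3·-33554432 - 3 = 100663293.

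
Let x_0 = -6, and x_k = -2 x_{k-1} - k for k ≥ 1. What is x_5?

183

x_1 = -2(-6) - 1 = 11
x_2 = -2(11) - 2 = -24
x_3 = -2(-24) - 3 = 45
x_4 = -2(45) - 4 = -94
x_5 = -2(-94) - 5 = 183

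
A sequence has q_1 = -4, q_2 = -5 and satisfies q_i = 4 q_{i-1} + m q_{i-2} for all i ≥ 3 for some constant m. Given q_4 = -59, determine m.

-1

q_3 = -20 - 4m
q_4 = -80 - 21m
So -80 - 21m = -59, giving m = -1.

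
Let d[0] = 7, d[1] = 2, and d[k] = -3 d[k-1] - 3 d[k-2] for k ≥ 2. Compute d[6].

-189

d[2] = -3(2) - 3(7) = -27
d[3] = -3(-27) - 3(2) = 75
d[4] = -3(75) - 3(-27) = -144
d[5] = -3(-144) - 3(75) = 207
d[6] = -3(207) - 3(-144) = -189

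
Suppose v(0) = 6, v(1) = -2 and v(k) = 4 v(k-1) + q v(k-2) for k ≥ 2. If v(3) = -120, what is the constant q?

v(2) = -8 + 6q
v(3) = -32 + 22q
So -32 + 22q = -120, giving q = -4.

-4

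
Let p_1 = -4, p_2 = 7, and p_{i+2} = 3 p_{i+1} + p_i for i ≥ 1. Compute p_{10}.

75082

p_3 = 3(7) + (-4) = 17
p_4 = 3(17) + 7 = 58
p_5 = 3(58) + 17 = 191
p_6 = 3(191) + 58 = 631
p_7 = 3(631) + 191 = 2084
p_8 = 3(2084) + 631 = 6883
p_9 = 3(6883) + 2084 = 22733
p_{10} = 3(22733) + 6883 = 75082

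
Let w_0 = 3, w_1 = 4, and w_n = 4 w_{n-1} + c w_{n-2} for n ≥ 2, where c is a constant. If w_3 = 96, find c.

2

w_2 = 16 + 3c
w_3 = 64 + 16c
So 64 + 16c = 96, giving c = 2.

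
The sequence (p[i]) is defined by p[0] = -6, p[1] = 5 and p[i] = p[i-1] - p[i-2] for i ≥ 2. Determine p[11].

p[2] = 5 - (-6) = 11
p[3] = 11 - 5 = 6
p[4] = 6 - 11 = -5
p[5] = (-5) - 6 = -11
p[6] = (-11) - (-5) = -6
p[7] = (-6) - (-11) = 5
p[8] = 5 - (-6) = 11
p[9] = 11 - 5 = 6
p[10] = 6 - 11 = -5
p[11] = (-5) - 6 = -11

-11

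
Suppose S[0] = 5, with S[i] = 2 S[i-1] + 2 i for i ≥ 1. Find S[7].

S[1] = 2·5 + 2 = 12
S[2] = 2·12 + 4 = 28
S[3] = 2·28 + 6 = 62
S[4] = 2·62 + 8 = 132
S[5] = 2·132 + 10 = 274
S[6] = 2·274 + 12 = 560
S[7] = 2·560 + 14 = 1134

1134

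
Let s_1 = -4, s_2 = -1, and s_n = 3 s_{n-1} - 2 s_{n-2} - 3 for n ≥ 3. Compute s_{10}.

23

s_3 = 3·(-1) - 2·(-4) - 3 = 2
s_4 = 3·2 - 2·(-1) - 3 = 5
s_5 = 3·5 - 2·2 - 3 = 8
s_6 = 3·8 - 2·5 - 3 = 11
s_7 = 3·11 - 2·8 - 3 = 14
s_8 = 3·14 - 2·11 - 3 = 17
s_9 = 3·17 - 2·14 - 3 = 20
s_{10} = 3·20 - 2·17 - 3 = 23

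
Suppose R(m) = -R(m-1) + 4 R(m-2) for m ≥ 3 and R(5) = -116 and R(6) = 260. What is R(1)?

-4

Rearranging, R(m-2) = (R(m) + R(m-1)) / 4.
R(4) = (260 + (-116)) / 4 = 144/4 = 36
R(3) = (-116 + 36) / 4 = -80/4 = -20
R(2) = (36 + (-20)) / 4 = 16/4 = 4
R(1) = (-20 + 4) / 4 = -16/4 = -4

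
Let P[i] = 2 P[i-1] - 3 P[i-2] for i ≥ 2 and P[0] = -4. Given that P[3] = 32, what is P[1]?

Let P[1] = z.
P[2] = 12 + 2z
P[3] = 24 + z
So 24 + z = 32, giving z = 8.

8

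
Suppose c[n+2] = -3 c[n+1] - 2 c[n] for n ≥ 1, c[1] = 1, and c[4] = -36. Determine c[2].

-6

Let c[2] = z.
c[3] = -2 - 3z
c[4] = 6 + 7z
So 6 + 7z = -36, giving z = -6.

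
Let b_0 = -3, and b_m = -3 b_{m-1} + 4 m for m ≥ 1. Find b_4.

b_1 = -3·(-3) + 4 = 13
b_2 = -3·13 + 8 = -31
b_3 = -3·(-31) + 12 = 105
b_4 = -3·105 + 16 = -299

-299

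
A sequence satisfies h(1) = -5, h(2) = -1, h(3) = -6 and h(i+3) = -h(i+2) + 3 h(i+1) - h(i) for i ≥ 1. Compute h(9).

-797

h(4) = -(-6) + 3·(-1) - (-5) = 8
h(5) = -8 + 3·(-6) - (-1) = -25
h(6) = -(-25) + 3·8 - (-6) = 55
h(7) = -55 + 3·(-25) - 8 = -138
h(8) = -(-138) + 3·55 - (-25) = 328
h(9) = -328 + 3·(-138) - 55 = -797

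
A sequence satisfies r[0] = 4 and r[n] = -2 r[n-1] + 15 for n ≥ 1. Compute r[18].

The fixed point is 15/(1 + 2) = 5, so r[n] - 5 = -2(r[n-1] - 5).
Hence r[n] = -1·(-2)^n + 5.
r[18] = -1·(-2)^{18} + 5 = -1·262144 + 5 = -262139.

-262139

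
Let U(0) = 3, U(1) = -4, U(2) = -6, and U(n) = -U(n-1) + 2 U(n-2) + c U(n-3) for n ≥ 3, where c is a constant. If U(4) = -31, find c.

U(3) = -2 + 3c
U(4) = -10 - 7c
So -10 - 7c = -31, giving c = 3.

3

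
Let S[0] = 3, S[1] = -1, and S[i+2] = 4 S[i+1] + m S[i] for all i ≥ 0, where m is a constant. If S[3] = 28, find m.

S[2] = -4 + 3m
S[3] = -16 + 11m
So -16 + 11m = 28, giving m = 4.

4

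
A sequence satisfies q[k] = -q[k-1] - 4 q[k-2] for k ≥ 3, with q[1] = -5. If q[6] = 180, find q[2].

8

Let q[2] = w.
q[3] = 20 - w
q[4] = -20 - 3w
q[5] = -60 + 7w
q[6] = 140 + 5w
So 140 + 5w = 180, giving w = 8.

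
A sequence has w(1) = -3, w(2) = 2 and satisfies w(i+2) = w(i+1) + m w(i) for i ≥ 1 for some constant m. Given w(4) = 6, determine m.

-4

w(3) = 2 - 3m
w(4) = 2 - m
So 2 - m = 6, giving m = -4.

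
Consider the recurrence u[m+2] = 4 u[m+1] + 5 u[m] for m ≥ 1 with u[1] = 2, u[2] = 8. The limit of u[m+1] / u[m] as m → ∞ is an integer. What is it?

The characteristic equation is r^2 - 4r - 5 = 0, which factors as (r - 5)(r + 1) = 0.
So the roots are 5 and -1. Since |5| > |-1| and the coefficient of 5^m is non-zero, the ratio tends to 5.

5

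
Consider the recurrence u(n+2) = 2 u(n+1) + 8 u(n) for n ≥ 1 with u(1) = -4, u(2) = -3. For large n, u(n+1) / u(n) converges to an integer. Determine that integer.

The characteristic equation is r^2 - 2r - 8 = 0, which factors as (r - 4)(r + 2) = 0.
So the roots are 4 and -2. Since |4| > |-2| and the coefficient of 4^n is non-zero, the ratio tends to 4.

4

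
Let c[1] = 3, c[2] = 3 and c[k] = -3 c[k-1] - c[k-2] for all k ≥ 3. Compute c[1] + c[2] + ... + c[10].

7755

c[3] = -3(3) - 3 = -12
c[4] = -3(-12) - 3 = 33
c[5] = -3(33) - (-12) = -87
c[6] = -3(-87) - 33 = 228
c[7] = -3(228) - (-87) = -597
c[8] = -3(-597) - 228 = 1563
c[9] = -3(1563) - (-597) = -4092
c[10] = -3(-4092) - 1563 = 10713
Sum = 3 + 3 + (-12) + 33 + (-87) + 228 + (-597) + 1563 + (-4092) + 10713 = 7755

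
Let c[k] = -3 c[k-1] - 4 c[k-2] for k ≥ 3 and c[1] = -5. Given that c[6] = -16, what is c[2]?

-4

Let c[2] = y.
c[3] = 20 - 3y
c[4] = -60 + 5y
c[5] = 100 - 3y
c[6] = -60 - 11y
So -60 - 11y = -16, giving y = -4.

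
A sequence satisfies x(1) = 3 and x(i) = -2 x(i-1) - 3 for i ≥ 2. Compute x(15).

65535

The fixed point is -3/(1 + 2) = -1, so x(i) + 1 = -2(x(i-1) + 1).
Hence x(i) = 4·(-2)^{i-1} - 1.
x(15) = 4·(-2)^{14} - 1 = 4·16384 - 1 = 65535.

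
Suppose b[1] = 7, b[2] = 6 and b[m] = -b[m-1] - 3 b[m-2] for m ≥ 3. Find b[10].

b[3] = -6 - 3*7 = -27
b[4] = -(-27) - 3*6 = 9
b[5] = -9 - 3*(-27) = 72
b[6] = -72 - 3*9 = -99
b[7] = -(-99) - 3*72 = -117
b[8] = -(-117) - 3*(-99) = 414
b[9] = -414 - 3*(-117) = -63
b[10] = -(-63) - 3*414 = -1179

-1179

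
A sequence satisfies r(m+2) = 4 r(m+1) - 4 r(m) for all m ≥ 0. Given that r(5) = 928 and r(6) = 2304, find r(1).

Rearranging, r(m-2) = (r(m) - 4 r(m-1)) / -4.
r(4) = (2304 - 4(928)) / -4 = -1408/-4 = 352
r(3) = (928 - 4(352)) / -4 = -480/-4 = 120
r(2) = (352 - 4(120)) / -4 = -128/-4 = 32
r(1) = (120 - 4(32)) / -4 = -8/-4 = 2

2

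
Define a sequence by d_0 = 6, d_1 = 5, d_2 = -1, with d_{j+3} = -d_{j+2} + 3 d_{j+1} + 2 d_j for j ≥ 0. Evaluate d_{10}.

d_3 = -(-1) + 3(5) + 2(6) = 28
d_4 = -28 + 3(-1) + 2(5) = -21
d_5 = -(-21) + 3(28) + 2(-1) = 103
d_6 = -103 + 3(-21) + 2(28) = -110
d_7 = -(-110) + 3(103) + 2(-21) = 377
d_8 = -377 + 3(-110) + 2(103) = -501
d_9 = -(-501) + 3(377) + 2(-110) = 1412
d_{10} = -1412 + 3(-501) + 2(377) = -2161

-2161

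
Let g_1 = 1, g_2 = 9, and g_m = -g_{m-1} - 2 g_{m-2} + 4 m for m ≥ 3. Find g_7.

-23

g_3 = -9 - 2·1 + 12 = 1
g_4 = -1 - 2·9 + 16 = -3
g_5 = -(-3) - 2·1 + 20 = 21
g_6 = -21 - 2·(-3) + 24 = 9
g_7 = -9 - 2·21 + 28 = -23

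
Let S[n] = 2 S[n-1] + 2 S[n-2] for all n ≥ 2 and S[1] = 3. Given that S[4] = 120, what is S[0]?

Let S[0] = v.
S[2] = 6 + 2v
S[3] = 18 + 4v
S[4] = 48 + 12v
So 48 + 12v = 120, giving v = 6.

6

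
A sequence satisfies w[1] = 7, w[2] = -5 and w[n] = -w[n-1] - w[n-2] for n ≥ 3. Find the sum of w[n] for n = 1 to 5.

w[3] = -(-5) - 7 = -2
w[4] = -(-2) - (-5) = 7
w[5] = -7 - (-2) = -5
Sum = 7 + (-5) + (-2) + 7 + (-5) = 2

2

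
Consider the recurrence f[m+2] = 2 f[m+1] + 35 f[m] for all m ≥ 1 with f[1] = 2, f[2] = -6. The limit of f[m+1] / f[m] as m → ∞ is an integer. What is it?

The characteristic equation is r^2 - 2r - 35 = 0, which factors as (r - 7)(r + 5) = 0.
So the roots are 7 and -5. Since |7| > |-5| and the coefficient of 7^m is non-zero, the ratio tends to 7.

7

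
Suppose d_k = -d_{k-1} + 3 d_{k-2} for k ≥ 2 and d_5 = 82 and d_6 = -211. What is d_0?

-3

Rearranging, d_{k-2} = (d_k + d_{k-1}) / 3.
d_4 = (-211 + 82) / 3 = -129/3 = -43
d_3 = (82 + (-43)) / 3 = 39/3 = 13
d_2 = (-43 + 13) / 3 = -30/3 = -10
d_1 = (13 + (-10)) / 3 = 3/3 = 1
d_0 = (-10 + 1) / 3 = -9/3 = -3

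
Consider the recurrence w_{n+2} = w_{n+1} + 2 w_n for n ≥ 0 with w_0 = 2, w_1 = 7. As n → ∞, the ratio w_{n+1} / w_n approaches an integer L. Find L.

The characteristic equation is r^2 - r - 2 = 0, which factors as (r - 2)(r + 1) = 0.
So the roots are 2 and -1. Since |2| > |-1| and the coefficient of 2^n is non-zero, the ratio tends to 2.

2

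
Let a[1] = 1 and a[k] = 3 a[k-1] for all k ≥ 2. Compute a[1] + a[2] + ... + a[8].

3280

a[2] = 3(1) = 3
a[3] = 3(3) = 9
a[4] = 3(9) = 27
a[5] = 3(27) = 81
a[6] = 3(81) = 243
a[7] = 3(243) = 729
a[8] = 3(729) = 2187
Sum = 1 + 3 + 9 + 27 + 81 + 243 + 729 + 2187 = 3280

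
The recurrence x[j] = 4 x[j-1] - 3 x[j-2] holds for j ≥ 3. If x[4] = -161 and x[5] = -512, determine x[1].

Rearranging, x[j-2] = (x[j] - 4 x[j-1]) / -3.
x[3] = (-512 - 4·(-161)) / -3 = 132/-3 = -44
x[2] = (-161 - 4·(-44)) / -3 = 15/-3 = -5
x[1] = (-44 - 4·(-5)) / -3 = -24/-3 = 8

8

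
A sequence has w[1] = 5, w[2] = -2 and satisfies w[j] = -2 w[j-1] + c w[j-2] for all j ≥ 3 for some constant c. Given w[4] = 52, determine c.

-5

w[3] = 4 + 5c
w[4] = -8 - 12c
So -8 - 12c = 52, giving c = -5.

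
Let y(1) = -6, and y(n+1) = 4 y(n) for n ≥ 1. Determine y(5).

-1536

y(2) = 4*(-6) = -24
y(3) = 4*(-24) = -96
y(4) = 4*(-96) = -384
y(5) = 4*(-384) = -1536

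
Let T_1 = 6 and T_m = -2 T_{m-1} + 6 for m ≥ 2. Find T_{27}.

The fixed point is 6/(1 + 2) = 2, so T_m - 2 = -2(T_{m-1} - 2).
Hence T_m = 4·(-2)^{m-1} + 2.
T_{27} = 4·(-2)^{26} + 2 = 4·67108864 + 2 = 268435458.

268435458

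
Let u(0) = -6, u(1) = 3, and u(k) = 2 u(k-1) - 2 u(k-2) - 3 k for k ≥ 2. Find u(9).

u(2) = 2(3) - 2(-6) - 6 = 12
u(3) = 2(12) - 2(3) - 9 = 9
u(4) = 2(9) - 2(12) - 12 = -18
u(5) = 2(-18) - 2(9) - 15 = -69
u(6) = 2(-69) - 2(-18) - 18 = -120
u(7) = 2(-120) - 2(-69) - 21 = -123
u(8) = 2(-123) - 2(-120) - 24 = -30
u(9) = 2(-30) - 2(-123) - 27 = 159

159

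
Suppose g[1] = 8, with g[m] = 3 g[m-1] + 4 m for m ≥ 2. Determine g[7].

9460

g[2] = 3(8) + 8 = 32
g[3] = 3(32) + 12 = 108
g[4] = 3(108) + 16 = 340
g[5] = 3(340) + 20 = 1040
g[6] = 3(1040) + 24 = 3144
g[7] = 3(3144) + 28 = 9460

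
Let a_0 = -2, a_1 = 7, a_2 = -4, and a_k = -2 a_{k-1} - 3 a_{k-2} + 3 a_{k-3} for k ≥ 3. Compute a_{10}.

a_3 = -2·(-4) - 3·7 + 3·(-2) = -19
a_4 = -2·(-19) - 3·(-4) + 3·7 = 71
a_5 = -2·71 - 3·(-19) + 3·(-4) = -97
a_6 = -2·(-97) - 3·71 + 3·(-19) = -76
a_7 = -2·(-76) - 3·(-97) + 3·71 = 656
a_8 = -2·656 - 3·(-76) + 3·(-97) = -1375
a_9 = -2·(-1375) - 3·656 + 3·(-76) = 554
a_{10} = -2·554 - 3·(-1375) + 3·656 = 4985

4985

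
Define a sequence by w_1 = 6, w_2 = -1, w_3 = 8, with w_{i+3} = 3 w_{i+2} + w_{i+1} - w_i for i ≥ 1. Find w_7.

w_4 = 3*8 + (-1) - 6 = 17
w_5 = 3*17 + 8 - (-1) = 60
w_6 = 3*60 + 17 - 8 = 189
w_7 = 3*189 + 60 - 17 = 610

610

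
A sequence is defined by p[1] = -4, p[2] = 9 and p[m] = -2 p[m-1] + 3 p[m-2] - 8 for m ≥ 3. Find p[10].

p[3] = -2·9 + 3·(-4) - 8 = -38
p[4] = -2·(-38) + 3·9 - 8 = 95
p[5] = -2·95 + 3·(-38) - 8 = -312
p[6] = -2·(-312) + 3·95 - 8 = 901
p[7] = -2·901 + 3·(-312) - 8 = -2746
p[8] = -2·(-2746) + 3·901 - 8 = 8187
p[9] = -2·8187 + 3·(-2746) - 8 = -24620
p[10] = -2·(-24620) + 3·8187 - 8 = 73793

73793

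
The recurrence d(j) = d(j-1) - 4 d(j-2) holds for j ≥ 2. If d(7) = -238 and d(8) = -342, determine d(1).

Rearranging, d(j-2) = (d(j) - d(j-1)) / -4.
d(6) = (-342 - (-238)) / -4 = -104/-4 = 26
d(5) = (-238 - 26) / -4 = -264/-4 = 66
d(4) = (26 - 66) / -4 = -40/-4 = 10
d(3) = (66 - 10) / -4 = 56/-4 = -14
d(2) = (10 - (-14)) / -4 = 24/-4 = -6
d(1) = (-14 - (-6)) / -4 = -8/-4 = 2

2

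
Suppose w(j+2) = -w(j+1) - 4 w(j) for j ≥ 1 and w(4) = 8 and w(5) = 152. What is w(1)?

8

Rearranging, w(j-2) = (w(j) + w(j-1)) / -4.
w(3) = (152 + 8) / -4 = 160/-4 = -40
w(2) = (8 + (-40)) / -4 = -32/-4 = 8
w(1) = (-40 + 8) / -4 = -32/-4 = 8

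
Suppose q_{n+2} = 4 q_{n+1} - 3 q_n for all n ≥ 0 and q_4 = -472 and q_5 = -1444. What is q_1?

Rearranging, q_{n-2} = (q_n - 4 q_{n-1}) / -3.
q_3 = (-1444 - 4*(-472)) / -3 = 444/-3 = -148
q_2 = (-472 - 4*(-148)) / -3 = 120/-3 = -40
q_1 = (-148 - 4*(-40)) / -3 = 12/-3 = -4

-4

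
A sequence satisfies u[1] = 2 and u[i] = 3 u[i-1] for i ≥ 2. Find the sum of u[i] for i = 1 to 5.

u[2] = 3*2 = 6
u[3] = 3*6 = 18
u[4] = 3*18 = 54
u[5] = 3*54 = 162
Sum = 2 + 6 + 18 + 54 + 162 = 242

242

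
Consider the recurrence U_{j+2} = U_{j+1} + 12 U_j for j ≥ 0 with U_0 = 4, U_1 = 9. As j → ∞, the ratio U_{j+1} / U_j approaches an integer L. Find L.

4

The characteristic equation is r^2 - r - 12 = 0, which factors as (r - 4)(r + 3) = 0.
So the roots are 4 and -3. Since |4| > |-3| and the coefficient of 4^j is non-zero, the ratio tends to 4.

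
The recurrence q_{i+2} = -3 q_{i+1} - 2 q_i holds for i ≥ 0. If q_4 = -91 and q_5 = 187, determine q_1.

Rearranging, q_{i-2} = (q_i + 3 q_{i-1}) / -2.
q_3 = (187 + 3(-91)) / -2 = -86/-2 = 43
q_2 = (-91 + 3(43)) / -2 = 38/-2 = -19
q_1 = (43 + 3(-19)) / -2 = -14/-2 = 7

7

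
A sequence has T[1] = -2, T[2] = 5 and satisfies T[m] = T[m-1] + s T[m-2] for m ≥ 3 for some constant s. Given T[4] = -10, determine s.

T[3] = 5 - 2s
T[4] = 5 + 3s
So 5 + 3s = -10, giving s = -5.

-5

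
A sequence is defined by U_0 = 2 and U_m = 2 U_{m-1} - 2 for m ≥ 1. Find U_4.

U_1 = 2*2 - 2 = 2
U_2 = 2*2 - 2 = 2
U_3 = 2*2 - 2 = 2
U_4 = 2*2 - 2 = 2

2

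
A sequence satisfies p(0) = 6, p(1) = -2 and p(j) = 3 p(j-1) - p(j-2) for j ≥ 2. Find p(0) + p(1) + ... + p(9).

-17930

p(2) = 3·(-2) - 6 = -12
p(3) = 3·(-12) - (-2) = -34
p(4) = 3·(-34) - (-12) = -90
p(5) = 3·(-90) - (-34) = -236
p(6) = 3·(-236) - (-90) = -618
p(7) = 3·(-618) - (-236) = -1618
p(8) = 3·(-1618) - (-618) = -4236
p(9) = 3·(-4236) - (-1618) = -11090
Sum = 6 + (-2) + (-12) + (-34) + (-90) + (-236) + (-618) + (-1618) + (-4236) + (-11090) = -17930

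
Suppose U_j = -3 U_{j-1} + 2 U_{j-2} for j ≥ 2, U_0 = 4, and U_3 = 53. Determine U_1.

7

Let U_1 = x.
U_2 = 8 - 3x
U_3 = -24 + 11x
So -24 + 11x = 53, giving x = 7.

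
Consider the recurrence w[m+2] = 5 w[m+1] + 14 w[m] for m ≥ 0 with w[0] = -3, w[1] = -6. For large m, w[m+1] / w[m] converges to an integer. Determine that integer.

The characteristic equation is r^2 - 5r - 14 = 0, which factors as (r - 7)(r + 2) = 0.
So the roots are 7 and -2. Since |7| > |-2| and the coefficient of 7^m is non-zero, the ratio tends to 7.

7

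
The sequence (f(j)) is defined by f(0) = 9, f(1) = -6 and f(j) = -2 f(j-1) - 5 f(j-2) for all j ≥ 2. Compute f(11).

f(2) = -2(-6) - 5(9) = -33
f(3) = -2(-33) - 5(-6) = 96
f(4) = -2(96) - 5(-33) = -27
f(5) = -2(-27) - 5(96) = -426
f(6) = -2(-426) - 5(-27) = 987
f(7) = -2(987) - 5(-426) = 156
f(8) = -2(156) - 5(987) = -5247
f(9) = -2(-5247) - 5(156) = 9714
f(10) = -2(9714) - 5(-5247) = 6807
f(11) = -2(6807) - 5(9714) = -62184

-62184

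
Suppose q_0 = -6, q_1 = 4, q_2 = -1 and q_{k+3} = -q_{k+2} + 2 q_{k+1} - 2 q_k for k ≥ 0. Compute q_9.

2039

q_3 = -(-1) + 2*4 - 2*(-6) = 21
q_4 = -21 + 2*(-1) - 2*4 = -31
q_5 = -(-31) + 2*21 - 2*(-1) = 75
q_6 = -75 + 2*(-31) - 2*21 = -179
q_7 = -(-179) + 2*75 - 2*(-31) = 391
q_8 = -391 + 2*(-179) - 2*75 = -899
q_9 = -(-899) + 2*391 - 2*(-179) = 2039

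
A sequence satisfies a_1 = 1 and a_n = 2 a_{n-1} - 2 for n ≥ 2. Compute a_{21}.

The fixed point is -2/(1 - 2) = 2, so a_n - 2 = 2(a_{n-1} - 2).
Hence a_n = -1·2^{n-1} + 2.
a_{21} = -1·2^{20} + 2 = -1·1048576 + 2 = -1048574.

-1048574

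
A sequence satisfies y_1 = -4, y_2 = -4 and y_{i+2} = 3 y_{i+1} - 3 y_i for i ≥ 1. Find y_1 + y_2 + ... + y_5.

40

y_3 = 3·(-4) - 3·(-4) = 0
y_4 = 3·0 - 3·(-4) = 12
y_5 = 3·12 - 3·0 = 36
Sum = (-4) + (-4) + 0 + 12 + 36 = 40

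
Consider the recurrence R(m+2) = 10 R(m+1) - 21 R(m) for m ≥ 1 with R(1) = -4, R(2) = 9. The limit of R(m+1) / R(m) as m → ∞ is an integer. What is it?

7

The characteristic equation is r^2 - 10r + 21 = 0, which factors as (r - 7)(r - 3) = 0.
So the roots are 7 and 3. Since |7| > |3| and the coefficient of 7^m is non-zero, the ratio tends to 7.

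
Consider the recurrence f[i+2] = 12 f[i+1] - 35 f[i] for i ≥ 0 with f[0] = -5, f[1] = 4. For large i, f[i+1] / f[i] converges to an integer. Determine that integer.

The characteristic equation is r^2 - 12r + 35 = 0, which factors as (r - 7)(r - 5) = 0.
So the roots are 7 and 5. Since |7| > |5| and the coefficient of 7^i is non-zero, the ratio tends to 7.

7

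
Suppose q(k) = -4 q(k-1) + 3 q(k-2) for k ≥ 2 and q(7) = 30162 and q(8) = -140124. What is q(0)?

4

Rearranging, q(k-2) = (q(k) + 4 q(k-1)) / 3.
q(6) = (-140124 + 4*30162) / 3 = -19476/3 = -6492
q(5) = (30162 + 4*(-6492)) / 3 = 4194/3 = 1398
q(4) = (-6492 + 4*1398) / 3 = -900/3 = -300
q(3) = (1398 + 4*(-300)) / 3 = 198/3 = 66
q(2) = (-300 + 4*66) / 3 = -36/3 = -12
q(1) = (66 + 4*(-12)) / 3 = 18/3 = 6
q(0) = (-12 + 4*6) / 3 = 12/3 = 4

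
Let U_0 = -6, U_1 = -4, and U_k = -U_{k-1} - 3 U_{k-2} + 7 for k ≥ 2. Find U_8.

U_2 = -(-4) - 3*(-6) + 7 = 29
U_3 = -29 - 3*(-4) + 7 = -10
U_4 = -(-10) - 3*29 + 7 = -70
U_5 = -(-70) - 3*(-10) + 7 = 107
U_6 = -107 - 3*(-70) + 7 = 110
U_7 = -110 - 3*107 + 7 = -424
U_8 = -(-424) - 3*110 + 7 = 101

101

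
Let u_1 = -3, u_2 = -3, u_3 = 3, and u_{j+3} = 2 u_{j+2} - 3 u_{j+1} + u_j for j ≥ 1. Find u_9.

u_4 = 2·3 - 3·(-3) + (-3) = 12
u_5 = 2·12 - 3·3 + (-3) = 12
u_6 = 2·12 - 3·12 + 3 = -9
u_7 = 2·(-9) - 3·12 + 12 = -42
u_8 = 2·(-42) - 3·(-9) + 12 = -45
u_9 = 2·(-45) - 3·(-42) + (-9) = 27

27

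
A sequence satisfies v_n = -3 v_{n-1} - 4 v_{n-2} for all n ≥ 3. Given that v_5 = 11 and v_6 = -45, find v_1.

-1

Rearranging, v_{n-2} = (v_n + 3 v_{n-1}) / -4.
v_4 = (-45 + 3·11) / -4 = -12/-4 = 3
v_3 = (11 + 3·3) / -4 = 20/-4 = -5
v_2 = (3 + 3·(-5)) / -4 = -12/-4 = 3
v_1 = (-5 + 3·3) / -4 = 4/-4 = -1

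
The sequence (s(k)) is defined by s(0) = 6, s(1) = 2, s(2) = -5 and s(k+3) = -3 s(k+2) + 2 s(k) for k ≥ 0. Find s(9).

s(3) = -3·(-5) + 2·6 = 27
s(4) = -3·27 + 2·2 = -77
s(5) = -3·(-77) + 2·(-5) = 221
s(6) = -3·221 + 2·27 = -609
s(7) = -3·(-609) + 2·(-77) = 1673
s(8) = -3·1673 + 2·221 = -4577
s(9) = -3·(-4577) + 2·(-609) = 12513

12513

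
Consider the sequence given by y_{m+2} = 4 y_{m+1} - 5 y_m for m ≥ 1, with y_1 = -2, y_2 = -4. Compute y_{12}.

-5284

y_3 = 4·(-4) - 5·(-2) = -6
y_4 = 4·(-6) - 5·(-4) = -4
y_5 = 4·(-4) - 5·(-6) = 14
y_6 = 4·14 - 5·(-4) = 76
y_7 = 4·76 - 5·14 = 234
y_8 = 4·234 - 5·76 = 556
y_9 = 4·556 - 5·234 = 1054
y_{10} = 4·1054 - 5·556 = 1436
y_{11} = 4·1436 - 5·1054 = 474
y_{12} = 4·474 - 5·1436 = -5284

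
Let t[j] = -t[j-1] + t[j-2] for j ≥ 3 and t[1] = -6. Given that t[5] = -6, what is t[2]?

Let t[2] = z.
t[3] = -6 - z
t[4] = 6 + 2z
t[5] = -12 - 3z
So -12 - 3z = -6, giving z = -2.

-2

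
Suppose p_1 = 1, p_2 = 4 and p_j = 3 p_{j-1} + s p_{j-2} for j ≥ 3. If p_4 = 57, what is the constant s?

p_3 = 12 + s
p_4 = 36 + 7s
So 36 + 7s = 57, giving s = 3.

3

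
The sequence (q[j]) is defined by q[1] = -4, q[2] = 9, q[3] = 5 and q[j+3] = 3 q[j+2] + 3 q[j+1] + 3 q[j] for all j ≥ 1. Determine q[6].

q[4] = 3·5 + 3·9 + 3·(-4) = 30
q[5] = 3·30 + 3·5 + 3·9 = 132
q[6] = 3·132 + 3·30 + 3·5 = 501

501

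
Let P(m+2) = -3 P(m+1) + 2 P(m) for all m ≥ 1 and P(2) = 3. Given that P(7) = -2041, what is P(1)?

Let P(1) = y.
P(3) = -9 + 2y
P(4) = 33 - 6y
P(5) = -117 + 22y
P(6) = 417 - 78y
P(7) = -1485 + 278y
So -1485 + 278y = -2041, giving y = -2.

-2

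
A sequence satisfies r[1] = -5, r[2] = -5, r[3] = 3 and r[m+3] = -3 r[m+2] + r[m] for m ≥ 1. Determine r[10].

-7403

r[4] = -3*3 + (-5) = -14
r[5] = -3*(-14) + (-5) = 37
r[6] = -3*37 + 3 = -108
r[7] = -3*(-108) + (-14) = 310
r[8] = -3*310 + 37 = -893
r[9] = -3*(-893) + (-108) = 2571
r[10] = -3*2571 + 310 = -7403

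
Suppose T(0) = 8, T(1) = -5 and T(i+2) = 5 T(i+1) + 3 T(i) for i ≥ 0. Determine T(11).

-16637615

T(2) = 5*(-5) + 3*8 = -1
T(3) = 5*(-1) + 3*(-5) = -20
T(4) = 5*(-20) + 3*(-1) = -103
T(5) = 5*(-103) + 3*(-20) = -575
T(6) = 5*(-575) + 3*(-103) = -3184
T(7) = 5*(-3184) + 3*(-575) = -17645
T(8) = 5*(-17645) + 3*(-3184) = -97777
T(9) = 5*(-97777) + 3*(-17645) = -541820
T(10) = 5*(-541820) + 3*(-97777) = -3002431
T(11) = 5*(-3002431) + 3*(-541820) = -16637615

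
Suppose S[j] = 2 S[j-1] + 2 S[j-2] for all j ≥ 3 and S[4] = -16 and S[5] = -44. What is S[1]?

Rearranging, S[j-2] = (S[j] - 2 S[j-1]) / 2.
S[3] = (-44 - 2*(-16)) / 2 = -12/2 = -6
S[2] = (-16 - 2*(-6)) / 2 = -4/2 = -2
S[1] = (-6 - 2*(-2)) / 2 = -2/2 = -1

-1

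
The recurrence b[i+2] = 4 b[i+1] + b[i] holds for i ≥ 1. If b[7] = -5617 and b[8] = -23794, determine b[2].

Rearranging, b[i-2] = b[i] - 4 b[i-1].
b[6] = -23794 - 4*(-5617) = -1326
b[5] = -5617 - 4*(-1326) = -313
b[4] = -1326 - 4*(-313) = -74
b[3] = -313 - 4*(-74) = -17
b[2] = -74 - 4*(-17) = -6

-6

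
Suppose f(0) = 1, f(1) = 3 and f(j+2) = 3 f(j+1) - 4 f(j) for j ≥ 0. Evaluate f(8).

85

f(2) = 3·3 - 4·1 = 5
f(3) = 3·5 - 4·3 = 3
f(4) = 3·3 - 4·5 = -11
f(5) = 3·(-11) - 4·3 = -45
f(6) = 3·(-45) - 4·(-11) = -91
f(7) = 3·(-91) - 4·(-45) = -93
f(8) = 3·(-93) - 4·(-91) = 85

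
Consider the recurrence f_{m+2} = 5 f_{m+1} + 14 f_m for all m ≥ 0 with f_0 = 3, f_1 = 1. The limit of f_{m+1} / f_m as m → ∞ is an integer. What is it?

The characteristic equation is r^2 - 5r - 14 = 0, which factors as (r - 7)(r + 2) = 0.
So the roots are 7 and -2. Since |7| > |-2| and the coefficient of 7^m is non-zero, the ratio tends to 7.

7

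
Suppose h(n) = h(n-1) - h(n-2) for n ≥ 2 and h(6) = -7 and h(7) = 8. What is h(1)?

8

Rearranging, h(n-2) = -(h(n) - h(n-1)).
h(5) = -(8 - (-7)) = -15
h(4) = -(-7 - (-15)) = -8
h(3) = -(-15 - (-8)) = 7
h(2) = -(-8 - 7) = 15
h(1) = -(7 - 15) = 8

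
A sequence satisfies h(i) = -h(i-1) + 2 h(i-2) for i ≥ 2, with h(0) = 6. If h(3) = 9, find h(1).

Let h(1) = z.
h(2) = 12 - z
h(3) = -12 + 3z
So -12 + 3z = 9, giving z = 7.

7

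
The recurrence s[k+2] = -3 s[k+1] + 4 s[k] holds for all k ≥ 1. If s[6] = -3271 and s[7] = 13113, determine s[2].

Rearranging, s[k-2] = (s[k] + 3 s[k-1]) / 4.
s[5] = (13113 + 3(-3271)) / 4 = 3300/4 = 825
s[4] = (-3271 + 3(825)) / 4 = -796/4 = -199
s[3] = (825 + 3(-199)) / 4 = 228/4 = 57
s[2] = (-199 + 3(57)) / 4 = -28/4 = -7

-7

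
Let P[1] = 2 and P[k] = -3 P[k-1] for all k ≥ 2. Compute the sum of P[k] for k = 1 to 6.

P[2] = -3(2) = -6
P[3] = -3(-6) = 18
P[4] = -3(18) = -54
P[5] = -3(-54) = 162
P[6] = -3(162) = -486
Sum = 2 + (-6) + 18 + (-54) + 162 + (-486) = -364

-364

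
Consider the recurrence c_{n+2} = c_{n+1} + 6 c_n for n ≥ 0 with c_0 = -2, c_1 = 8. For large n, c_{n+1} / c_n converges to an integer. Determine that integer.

3

The characteristic equation is r^2 - r - 6 = 0, which factors as (r - 3)(r + 2) = 0.
So the roots are 3 and -2. Since |3| > |-2| and the coefficient of 3^n is non-zero, the ratio tends to 3.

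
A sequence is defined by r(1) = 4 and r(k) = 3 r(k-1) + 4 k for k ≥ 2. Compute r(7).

r(2) = 3·4 + 8 = 20
r(3) = 3·20 + 12 = 72
r(4) = 3·72 + 16 = 232
r(5) = 3·232 + 20 = 716
r(6) = 3·716 + 24 = 2172
r(7) = 3·2172 + 28 = 6544

6544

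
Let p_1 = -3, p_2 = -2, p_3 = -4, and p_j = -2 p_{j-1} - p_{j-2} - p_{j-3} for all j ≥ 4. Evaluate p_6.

31

p_4 = -2(-4) - (-2) - (-3) = 13
p_5 = -2(13) - (-4) - (-2) = -20
p_6 = -2(-20) - 13 - (-4) = 31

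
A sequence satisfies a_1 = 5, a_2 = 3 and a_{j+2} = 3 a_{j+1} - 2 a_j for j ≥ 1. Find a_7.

a_3 = 3*3 - 2*5 = -1
a_4 = 3*(-1) - 2*3 = -9
a_5 = 3*(-9) - 2*(-1) = -25
a_6 = 3*(-25) - 2*(-9) = -57
a_7 = 3*(-57) - 2*(-25) = -121

-121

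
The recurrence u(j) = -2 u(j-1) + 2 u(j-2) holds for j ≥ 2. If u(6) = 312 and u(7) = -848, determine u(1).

Rearranging, u(j-2) = (u(j) + 2 u(j-1)) / 2.
u(5) = (-848 + 2·312) / 2 = -224/2 = -112
u(4) = (312 + 2·(-112)) / 2 = 88/2 = 44
u(3) = (-112 + 2·44) / 2 = -24/2 = -12
u(2) = (44 + 2·(-12)) / 2 = 20/2 = 10
u(1) = (-12 + 2·10) / 2 = 8/2 = 4

4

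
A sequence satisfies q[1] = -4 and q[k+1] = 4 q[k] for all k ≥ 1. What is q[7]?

q[2] = 4(-4) = -16
q[3] = 4(-16) = -64
q[4] = 4(-64) = -256
q[5] = 4(-256) = -1024
q[6] = 4(-1024) = -4096
q[7] = 4(-4096) = -16384

-16384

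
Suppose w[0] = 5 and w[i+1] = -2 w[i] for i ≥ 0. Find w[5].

-160

w[1] = -2(5) = -10
w[2] = -2(-10) = 20
w[3] = -2(20) = -40
w[4] = -2(-40) = 80
w[5] = -2(80) = -160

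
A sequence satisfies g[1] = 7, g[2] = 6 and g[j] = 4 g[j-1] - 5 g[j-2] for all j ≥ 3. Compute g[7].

-1171

g[3] = 4*6 - 5*7 = -11
g[4] = 4*(-11) - 5*6 = -74
g[5] = 4*(-74) - 5*(-11) = -241
g[6] = 4*(-241) - 5*(-74) = -594
g[7] = 4*(-594) - 5*(-241) = -1171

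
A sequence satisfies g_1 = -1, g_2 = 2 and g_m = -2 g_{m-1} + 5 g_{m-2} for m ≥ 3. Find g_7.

-1189

g_3 = -2(2) + 5(-1) = -9
g_4 = -2(-9) + 5(2) = 28
g_5 = -2(28) + 5(-9) = -101
g_6 = -2(-101) + 5(28) = 342
g_7 = -2(342) + 5(-101) = -1189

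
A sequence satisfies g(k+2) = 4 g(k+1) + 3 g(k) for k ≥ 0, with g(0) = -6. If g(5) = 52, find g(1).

Let g(1) = w.
g(2) = -18 + 4w
g(3) = -72 + 19w
g(4) = -342 + 88w
g(5) = -1584 + 409w
So -1584 + 409w = 52, giving w = 4.

4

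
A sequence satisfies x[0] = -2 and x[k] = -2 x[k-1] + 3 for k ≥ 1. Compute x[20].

The fixed point is 3/(1 + 2) = 1, so x[k] - 1 = -2(x[k-1] - 1).
Hence x[k] = -3·(-2)^k + 1.
x[20] = -3·(-2)^{20} + 1 = -3·1048576 + 1 = -3145727.

-3145727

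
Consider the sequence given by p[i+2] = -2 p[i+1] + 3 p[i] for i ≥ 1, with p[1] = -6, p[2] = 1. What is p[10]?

p[3] = -2*1 + 3*(-6) = -20
p[4] = -2*(-20) + 3*1 = 43
p[5] = -2*43 + 3*(-20) = -146
p[6] = -2*(-146) + 3*43 = 421
p[7] = -2*421 + 3*(-146) = -1280
p[8] = -2*(-1280) + 3*421 = 3823
p[9] = -2*3823 + 3*(-1280) = -11486
p[10] = -2*(-11486) + 3*3823 = 34441

34441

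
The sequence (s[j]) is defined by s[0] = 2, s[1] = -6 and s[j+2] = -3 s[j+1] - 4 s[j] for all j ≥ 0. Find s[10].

3082

s[2] = -3*(-6) - 4*2 = 10
s[3] = -3*10 - 4*(-6) = -6
s[4] = -3*(-6) - 4*10 = -22
s[5] = -3*(-22) - 4*(-6) = 90
s[6] = -3*90 - 4*(-22) = -182
s[7] = -3*(-182) - 4*90 = 186
s[8] = -3*186 - 4*(-182) = 170
s[9] = -3*170 - 4*186 = -1254
s[10] = -3*(-1254) - 4*170 = 3082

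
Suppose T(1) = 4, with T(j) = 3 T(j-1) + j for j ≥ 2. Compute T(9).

34440

T(2) = 3*4 + 2 = 14
T(3) = 3*14 + 3 = 45
T(4) = 3*45 + 4 = 139
T(5) = 3*139 + 5 = 422
T(6) = 3*422 + 6 = 1272
T(7) = 3*1272 + 7 = 3823
T(8) = 3*3823 + 8 = 11477
T(9) = 3*11477 + 9 = 34440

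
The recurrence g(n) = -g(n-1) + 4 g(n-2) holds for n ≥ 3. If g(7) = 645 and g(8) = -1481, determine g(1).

Rearranging, g(n-2) = (g(n) + g(n-1)) / 4.
g(6) = (-1481 + 645) / 4 = -836/4 = -209
g(5) = (645 + (-209)) / 4 = 436/4 = 109
g(4) = (-209 + 109) / 4 = -100/4 = -25
g(3) = (109 + (-25)) / 4 = 84/4 = 21
g(2) = (-25 + 21) / 4 = -4/4 = -1
g(1) = (21 + (-1)) / 4 = 20/4 = 5

5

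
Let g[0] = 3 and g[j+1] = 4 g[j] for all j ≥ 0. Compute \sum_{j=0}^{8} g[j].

262143

g[1] = 4(3) = 12
g[2] = 4(12) = 48
g[3] = 4(48) = 192
g[4] = 4(192) = 768
g[5] = 4(768) = 3072
g[6] = 4(3072) = 12288
g[7] = 4(12288) = 49152
g[8] = 4(49152) = 196608
Sum = 3 + 12 + 48 + 192 + 768 + 3072 + 12288 + 49152 + 196608 = 262143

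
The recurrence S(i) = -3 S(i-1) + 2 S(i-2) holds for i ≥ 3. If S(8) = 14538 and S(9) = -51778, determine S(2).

6

Rearranging, S(i-2) = (S(i) + 3 S(i-1)) / 2.
S(7) = (-51778 + 3*14538) / 2 = -8164/2 = -4082
S(6) = (14538 + 3*(-4082)) / 2 = 2292/2 = 1146
S(5) = (-4082 + 3*1146) / 2 = -644/2 = -322
S(4) = (1146 + 3*(-322)) / 2 = 180/2 = 90
S(3) = (-322 + 3*90) / 2 = -52/2 = -26
S(2) = (90 + 3*(-26)) / 2 = 12/2 = 6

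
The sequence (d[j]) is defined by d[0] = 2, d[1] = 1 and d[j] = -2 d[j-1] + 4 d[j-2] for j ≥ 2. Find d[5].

d[2] = -2*1 + 4*2 = 6
d[3] = -2*6 + 4*1 = -8
d[4] = -2*(-8) + 4*6 = 40
d[5] = -2*40 + 4*(-8) = -112

-112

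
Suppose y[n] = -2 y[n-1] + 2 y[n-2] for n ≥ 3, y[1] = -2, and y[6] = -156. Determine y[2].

Let y[2] = v.
y[3] = -4 - 2v
y[4] = 8 + 6v
y[5] = -24 - 16v
y[6] = 64 + 44v
So 64 + 44v = -156, giving v = -5.

-5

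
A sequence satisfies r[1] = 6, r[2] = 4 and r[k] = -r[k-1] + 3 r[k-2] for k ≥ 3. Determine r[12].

-10130

r[3] = -4 + 3(6) = 14
r[4] = -14 + 3(4) = -2
r[5] = -(-2) + 3(14) = 44
r[6] = -44 + 3(-2) = -50
r[7] = -(-50) + 3(44) = 182
r[8] = -182 + 3(-50) = -332
r[9] = -(-332) + 3(182) = 878
r[10] = -878 + 3(-332) = -1874
r[11] = -(-1874) + 3(878) = 4508
r[12] = -4508 + 3(-1874) = -10130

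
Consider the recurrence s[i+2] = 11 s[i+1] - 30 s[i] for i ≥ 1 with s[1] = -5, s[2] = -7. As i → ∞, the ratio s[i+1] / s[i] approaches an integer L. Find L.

The characteristic equation is r^2 - 11r + 30 = 0, which factors as (r - 6)(r - 5) = 0.
So the roots are 6 and 5. Since |6| > |5| and the coefficient of 6^i is non-zero, the ratio tends to 6.

6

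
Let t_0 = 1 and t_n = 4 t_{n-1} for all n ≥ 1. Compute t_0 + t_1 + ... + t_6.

5461

t_1 = 4·1 = 4
t_2 = 4·4 = 16
t_3 = 4·16 = 64
t_4 = 4·64 = 256
t_5 = 4·256 = 1024
t_6 = 4·1024 = 4096
Sum = 1 + 4 + 16 + 64 + 256 + 1024 + 4096 = 5461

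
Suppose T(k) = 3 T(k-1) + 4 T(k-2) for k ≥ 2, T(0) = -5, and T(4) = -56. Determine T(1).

Let T(1) = y.
T(2) = -20 + 3y
T(3) = -60 + 13y
T(4) = -260 + 51y
So -260 + 51y = -56, giving y = 4.

4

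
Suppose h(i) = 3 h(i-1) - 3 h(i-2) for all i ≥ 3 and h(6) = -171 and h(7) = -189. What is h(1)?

Rearranging, h(i-2) = (h(i) - 3 h(i-1)) / -3.
h(5) = (-189 - 3(-171)) / -3 = 324/-3 = -108
h(4) = (-171 - 3(-108)) / -3 = 153/-3 = -51
h(3) = (-108 - 3(-51)) / -3 = 45/-3 = -15
h(2) = (-51 - 3(-15)) / -3 = -6/-3 = 2
h(1) = (-15 - 3(2)) / -3 = -21/-3 = 7

7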